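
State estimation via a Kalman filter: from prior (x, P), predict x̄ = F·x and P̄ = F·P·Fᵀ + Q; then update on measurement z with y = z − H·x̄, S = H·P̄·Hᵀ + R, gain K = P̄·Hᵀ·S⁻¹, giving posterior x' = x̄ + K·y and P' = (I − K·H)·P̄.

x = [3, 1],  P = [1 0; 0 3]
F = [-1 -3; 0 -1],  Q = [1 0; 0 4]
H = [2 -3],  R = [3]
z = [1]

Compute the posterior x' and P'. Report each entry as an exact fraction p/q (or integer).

x' = [-67/37, -52/37]
P' = [1185/74 759/74; 759/74 509/74]

x̄ = F·x = [-6, -1]
P̄ = F·P·Fᵀ + Q = [29 9; 9 7]
y = z − H·x̄ = [10]
S = H·P̄·Hᵀ + R = [74]
K = P̄·Hᵀ·S⁻¹ = [31/74; -3/74]
x' = x̄ + K·y = [-67/37, -52/37]
P' = (I − K·H)·P̄ = [1185/74 759/74; 759/74 509/74]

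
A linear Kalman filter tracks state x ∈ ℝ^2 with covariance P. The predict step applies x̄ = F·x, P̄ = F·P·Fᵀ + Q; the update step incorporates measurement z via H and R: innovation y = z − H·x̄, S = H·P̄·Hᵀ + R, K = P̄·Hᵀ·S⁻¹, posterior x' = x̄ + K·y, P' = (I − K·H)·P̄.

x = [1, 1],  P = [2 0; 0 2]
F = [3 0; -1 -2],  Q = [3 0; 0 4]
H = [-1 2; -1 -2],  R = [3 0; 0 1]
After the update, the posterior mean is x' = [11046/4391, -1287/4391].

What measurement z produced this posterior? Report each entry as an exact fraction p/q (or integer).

z = [-3, -2]

x̄ = F·x = [3, -3]
P̄ = F·P·Fᵀ + Q = [21 -6; -6 14]
S = H·P̄·Hᵀ + R = [104 -35; -35 54]
K = P̄·Hᵀ·S⁻¹ = [-2097/4391 -2091/4391; 1066/4391 -1098/4391]
x' − x̄ = [-2127/4391, 11886/4391] = K·y
y = (KᵀK)⁻¹·Kᵀ·(x' − x̄) = [6, -5]
z = y + H·x̄ = [6, -5] + [-9, 3] = [-3, -2]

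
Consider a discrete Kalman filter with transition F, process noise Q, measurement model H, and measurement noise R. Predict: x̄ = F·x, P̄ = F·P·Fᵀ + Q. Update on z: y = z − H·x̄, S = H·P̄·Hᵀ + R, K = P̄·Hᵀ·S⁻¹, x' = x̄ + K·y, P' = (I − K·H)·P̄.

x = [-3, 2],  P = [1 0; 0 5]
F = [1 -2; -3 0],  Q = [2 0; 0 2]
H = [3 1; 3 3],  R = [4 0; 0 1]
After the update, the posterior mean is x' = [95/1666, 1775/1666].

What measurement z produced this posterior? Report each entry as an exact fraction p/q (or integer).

x̄ = F·x = [-7, 9]
P̄ = F·P·Fᵀ + Q = [23 -3; -3 11]
S = H·P̄·Hᵀ + R = [204 204; 204 253]
K = P̄·Hᵀ·S⁻¹ = [743/1666 -6/49; -2195/4998 22/49]
x' − x̄ = [11757/1666, -13219/1666] = K·y
y = (KᵀK)⁻¹·Kᵀ·(x' − x̄) = [15, -3]
z = y + H·x̄ = [15, -3] + [-12, 6] = [3, 3]

z = [3, 3]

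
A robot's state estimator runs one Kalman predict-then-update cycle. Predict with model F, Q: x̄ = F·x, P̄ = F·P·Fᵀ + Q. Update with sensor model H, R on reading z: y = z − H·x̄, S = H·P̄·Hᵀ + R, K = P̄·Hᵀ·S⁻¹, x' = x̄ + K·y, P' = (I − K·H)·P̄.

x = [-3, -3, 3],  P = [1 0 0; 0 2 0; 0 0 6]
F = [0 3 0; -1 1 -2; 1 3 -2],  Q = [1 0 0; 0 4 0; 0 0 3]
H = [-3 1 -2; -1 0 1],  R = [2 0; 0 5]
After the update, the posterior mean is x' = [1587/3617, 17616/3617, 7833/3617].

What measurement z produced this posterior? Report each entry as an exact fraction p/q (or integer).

x̄ = F·x = [-9, -6, -18]
P̄ = F·P·Fᵀ + Q = [19 6 18; 6 31 29; 18 29 46]
S = H·P̄·Hᵀ + R = [452 -30; -30 34]
K = P̄·Hᵀ·S⁻¹ = [-747/3617 -1531/7234; -210/3617 4523/7234; -1569/7234 4573/7234]
x' − x̄ = [34140/3617, 39318/3617, 72939/3617] = K·y
y = (KᵀK)⁻¹·Kᵀ·(x' − x̄) = [-58, 12]
z = y + H·x̄ = [-58, 12] + [57, -9] = [-1, 3]

z = [-1, 3]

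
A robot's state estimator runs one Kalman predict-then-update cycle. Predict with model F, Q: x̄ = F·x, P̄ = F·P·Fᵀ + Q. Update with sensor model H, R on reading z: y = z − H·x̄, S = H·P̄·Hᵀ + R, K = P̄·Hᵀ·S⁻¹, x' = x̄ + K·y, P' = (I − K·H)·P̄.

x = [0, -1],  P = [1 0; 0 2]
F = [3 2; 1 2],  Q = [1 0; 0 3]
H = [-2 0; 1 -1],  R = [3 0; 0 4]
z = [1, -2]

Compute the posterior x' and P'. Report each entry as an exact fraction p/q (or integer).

x̄ = F·x = [-2, -2]
P̄ = F·P·Fᵀ + Q = [18 11; 11 12]
y = z − H·x̄ = [-3, -2]
S = H·P̄·Hᵀ + R = [75 -14; -14 12]
K = P̄·Hᵀ·S⁻¹ = [-167/352 21/704; -139/352 -383/704]
x' = x̄ + K·y = [-7/11, 3/11]
P' = (I − K·H)·P̄ = [501/704 417/704; 417/704 1949/704]

x' = [-7/11, 3/11]
P' = [501/704 417/704; 417/704 1949/704]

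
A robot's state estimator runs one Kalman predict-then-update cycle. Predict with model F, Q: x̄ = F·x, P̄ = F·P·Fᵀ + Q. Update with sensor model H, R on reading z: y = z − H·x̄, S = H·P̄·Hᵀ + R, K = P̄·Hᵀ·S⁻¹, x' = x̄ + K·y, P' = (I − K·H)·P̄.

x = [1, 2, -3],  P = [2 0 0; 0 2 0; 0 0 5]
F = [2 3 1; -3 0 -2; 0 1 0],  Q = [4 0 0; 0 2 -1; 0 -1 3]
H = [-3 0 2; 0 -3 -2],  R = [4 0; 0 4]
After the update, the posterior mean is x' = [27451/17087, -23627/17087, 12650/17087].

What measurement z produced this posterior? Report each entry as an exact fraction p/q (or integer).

z = [-3, 3]

x̄ = F·x = [5, 3, 2]
P̄ = F·P·Fᵀ + Q = [35 -22 6; -22 40 -1; 6 -1 5]
S = H·P̄·Hᵀ + R = [267 -176; -176 372]
K = P̄·Hᵀ·S⁻¹ = [-6273/17087 -975/34174; 760/17087 -10121/34174; -1052/17087 -3277/68348]
x' − x̄ = [-57984/17087, -74888/17087, -21524/17087] = K·y
y = (KᵀK)⁻¹·Kᵀ·(x' − x̄) = [8, 16]
z = y + H·x̄ = [8, 16] + [-11, -13] = [-3, 3]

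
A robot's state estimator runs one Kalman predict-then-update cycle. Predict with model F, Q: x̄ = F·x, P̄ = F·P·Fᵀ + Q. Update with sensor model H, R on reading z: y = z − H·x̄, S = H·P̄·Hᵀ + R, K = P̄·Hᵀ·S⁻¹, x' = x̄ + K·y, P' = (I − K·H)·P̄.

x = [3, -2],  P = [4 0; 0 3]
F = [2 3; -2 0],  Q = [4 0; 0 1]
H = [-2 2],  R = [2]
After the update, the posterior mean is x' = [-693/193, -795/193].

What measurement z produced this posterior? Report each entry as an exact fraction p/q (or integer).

z = [-1]

x̄ = F·x = [0, -6]
P̄ = F·P·Fᵀ + Q = [47 -16; -16 17]
S = H·P̄·Hᵀ + R = [386]
K = P̄·Hᵀ·S⁻¹ = [-63/193; 33/193]
x' − x̄ = [-693/193, 363/193] = K·y
y = (KᵀK)⁻¹·Kᵀ·(x' − x̄) = [11]
z = y + H·x̄ = [11] + [-12] = [-1]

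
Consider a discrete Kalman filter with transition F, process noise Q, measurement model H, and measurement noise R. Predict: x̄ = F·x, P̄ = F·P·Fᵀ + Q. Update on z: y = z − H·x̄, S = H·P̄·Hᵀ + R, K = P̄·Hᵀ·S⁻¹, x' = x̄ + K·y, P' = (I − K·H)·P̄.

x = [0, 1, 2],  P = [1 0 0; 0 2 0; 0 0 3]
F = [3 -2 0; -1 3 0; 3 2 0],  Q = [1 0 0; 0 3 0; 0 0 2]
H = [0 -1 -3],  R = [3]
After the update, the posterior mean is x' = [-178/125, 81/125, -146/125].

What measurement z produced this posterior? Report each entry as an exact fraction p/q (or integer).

z = [3]

x̄ = F·x = [-2, 3, 2]
P̄ = F·P·Fᵀ + Q = [18 -15 1; -15 22 9; 1 9 19]
S = H·P̄·Hᵀ + R = [250]
K = P̄·Hᵀ·S⁻¹ = [6/125; -49/250; -33/125]
x' − x̄ = [72/125, -294/125, -396/125] = K·y
y = (KᵀK)⁻¹·Kᵀ·(x' − x̄) = [12]
z = y + H·x̄ = [12] + [-9] = [3]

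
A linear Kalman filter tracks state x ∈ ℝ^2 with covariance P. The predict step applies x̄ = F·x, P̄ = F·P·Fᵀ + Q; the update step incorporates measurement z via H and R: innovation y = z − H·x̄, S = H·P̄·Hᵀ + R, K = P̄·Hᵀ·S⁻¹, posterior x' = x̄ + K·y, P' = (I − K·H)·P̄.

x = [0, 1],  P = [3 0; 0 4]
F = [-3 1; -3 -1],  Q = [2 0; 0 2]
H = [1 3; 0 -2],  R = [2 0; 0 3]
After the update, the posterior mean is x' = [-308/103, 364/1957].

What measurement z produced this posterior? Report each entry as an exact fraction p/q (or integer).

z = [-3, -2]

x̄ = F·x = [1, -1]
P̄ = F·P·Fᵀ + Q = [33 23; 23 33]
S = H·P̄·Hᵀ + R = [470 -244; -244 135]
K = P̄·Hᵀ·S⁻¹ = [67/103 86/103; 183/1957 -626/1957]
x' − x̄ = [-411/103, 2321/1957] = K·y
y = (KᵀK)⁻¹·Kᵀ·(x' − x̄) = [-1, -4]
z = y + H·x̄ = [-1, -4] + [-2, 2] = [-3, -2]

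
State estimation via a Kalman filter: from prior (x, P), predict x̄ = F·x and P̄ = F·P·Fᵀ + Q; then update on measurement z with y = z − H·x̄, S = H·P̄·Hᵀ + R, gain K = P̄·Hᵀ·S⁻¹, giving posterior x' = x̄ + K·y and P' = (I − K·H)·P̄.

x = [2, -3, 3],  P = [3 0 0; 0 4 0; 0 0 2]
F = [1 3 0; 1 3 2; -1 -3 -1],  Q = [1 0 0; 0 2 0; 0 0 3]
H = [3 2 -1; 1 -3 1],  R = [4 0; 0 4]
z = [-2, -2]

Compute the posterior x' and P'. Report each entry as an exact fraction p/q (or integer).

x' = [-99703/87394, 29284/43697, 34043/87394]
P' = [34973/87394 -2036/43697 10251/87394; -2036/43697 25336/43697 36232/43697; 10251/87394 36232/43697 224757/87394]

x̄ = F·x = [-7, -1, 4]
P̄ = F·P·Fᵀ + Q = [40 39 -39; 39 49 -43; -39 -43 44]
y = z − H·x̄ = [25, -2]
S = H·P̄·Hᵀ + R = [1478 -784; -784 475]
K = P̄·Hᵀ·S⁻¹ = [21631/87394 7180/43697; 2083/43697 -10453/43697; -12269/87394 2202/43697]
x' = x̄ + K·y = [-99703/87394, 29284/43697, 34043/87394]
P' = (I − K·H)·P̄ = [34973/87394 -2036/43697 10251/87394; -2036/43697 25336/43697 36232/43697; 10251/87394 36232/43697 224757/87394]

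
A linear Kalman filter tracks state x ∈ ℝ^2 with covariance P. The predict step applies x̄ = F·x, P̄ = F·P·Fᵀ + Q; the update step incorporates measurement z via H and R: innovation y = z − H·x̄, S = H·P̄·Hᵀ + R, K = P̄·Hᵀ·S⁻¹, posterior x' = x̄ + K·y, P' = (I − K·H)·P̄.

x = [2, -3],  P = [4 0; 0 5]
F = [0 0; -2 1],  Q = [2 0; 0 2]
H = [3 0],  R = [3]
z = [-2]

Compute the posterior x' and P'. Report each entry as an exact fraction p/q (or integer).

x̄ = F·x = [0, -7]
P̄ = F·P·Fᵀ + Q = [2 0; 0 23]
y = z − H·x̄ = [-2]
S = H·P̄·Hᵀ + R = [21]
K = P̄·Hᵀ·S⁻¹ = [2/7; 0]
x' = x̄ + K·y = [-4/7, -7]
P' = (I − K·H)·P̄ = [2/7 0; 0 23]

x' = [-4/7, -7]
P' = [2/7 0; 0 23]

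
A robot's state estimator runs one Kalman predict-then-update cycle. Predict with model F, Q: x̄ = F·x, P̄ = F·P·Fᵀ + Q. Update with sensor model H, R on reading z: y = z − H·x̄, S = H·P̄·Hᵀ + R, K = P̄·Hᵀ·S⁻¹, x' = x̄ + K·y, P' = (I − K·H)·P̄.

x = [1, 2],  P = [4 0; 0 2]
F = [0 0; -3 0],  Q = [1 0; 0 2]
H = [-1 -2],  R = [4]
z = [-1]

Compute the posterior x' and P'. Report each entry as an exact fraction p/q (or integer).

x' = [7/157, 61/157]
P' = [156/157 -76/157; -76/157 190/157]

x̄ = F·x = [0, -3]
P̄ = F·P·Fᵀ + Q = [1 0; 0 38]
y = z − H·x̄ = [-7]
S = H·P̄·Hᵀ + R = [157]
K = P̄·Hᵀ·S⁻¹ = [-1/157; -76/157]
x' = x̄ + K·y = [7/157, 61/157]
P' = (I − K·H)·P̄ = [156/157 -76/157; -76/157 190/157]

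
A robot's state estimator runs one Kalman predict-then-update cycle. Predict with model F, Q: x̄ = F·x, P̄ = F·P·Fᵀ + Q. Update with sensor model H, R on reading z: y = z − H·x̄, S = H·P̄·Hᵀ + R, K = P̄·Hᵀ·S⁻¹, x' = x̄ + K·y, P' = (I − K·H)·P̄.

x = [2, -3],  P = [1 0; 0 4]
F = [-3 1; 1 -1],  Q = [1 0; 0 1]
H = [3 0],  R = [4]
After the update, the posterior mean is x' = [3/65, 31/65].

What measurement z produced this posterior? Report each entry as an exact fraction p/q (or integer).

z = [1]

x̄ = F·x = [-9, 5]
P̄ = F·P·Fᵀ + Q = [14 -7; -7 6]
S = H·P̄·Hᵀ + R = [130]
K = P̄·Hᵀ·S⁻¹ = [21/65; -21/130]
x' − x̄ = [588/65, -294/65] = K·y
y = (KᵀK)⁻¹·Kᵀ·(x' − x̄) = [28]
z = y + H·x̄ = [28] + [-27] = [1]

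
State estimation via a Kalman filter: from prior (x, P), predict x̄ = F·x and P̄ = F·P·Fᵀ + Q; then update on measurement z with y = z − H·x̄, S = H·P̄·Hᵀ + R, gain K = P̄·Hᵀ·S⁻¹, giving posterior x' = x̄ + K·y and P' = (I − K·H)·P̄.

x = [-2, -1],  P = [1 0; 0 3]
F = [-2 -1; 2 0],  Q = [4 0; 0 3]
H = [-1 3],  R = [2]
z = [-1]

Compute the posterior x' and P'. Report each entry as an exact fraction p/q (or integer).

x' = [33/25, 0]
P' = [571/100 7/4; 7/4 3/4]

x̄ = F·x = [5, -4]
P̄ = F·P·Fᵀ + Q = [11 -4; -4 7]
y = z − H·x̄ = [16]
S = H·P̄·Hᵀ + R = [100]
K = P̄·Hᵀ·S⁻¹ = [-23/100; 1/4]
x' = x̄ + K·y = [33/25, 0]
P' = (I − K·H)·P̄ = [571/100 7/4; 7/4 3/4]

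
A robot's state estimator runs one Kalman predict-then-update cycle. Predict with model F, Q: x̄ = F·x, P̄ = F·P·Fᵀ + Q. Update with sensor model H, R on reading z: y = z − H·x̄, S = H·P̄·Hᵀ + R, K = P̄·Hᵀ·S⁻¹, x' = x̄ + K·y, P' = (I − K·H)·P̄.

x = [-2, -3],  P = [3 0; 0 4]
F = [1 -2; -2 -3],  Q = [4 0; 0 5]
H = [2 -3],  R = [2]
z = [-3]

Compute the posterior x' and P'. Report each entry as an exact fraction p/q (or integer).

x' = [1196/355, 1171/355]
P' = [8101/355 5406/355; 5406/355 3686/355]

x̄ = F·x = [4, 13]
P̄ = F·P·Fᵀ + Q = [23 18; 18 53]
y = z − H·x̄ = [28]
S = H·P̄·Hᵀ + R = [355]
K = P̄·Hᵀ·S⁻¹ = [-8/355; -123/355]
x' = x̄ + K·y = [1196/355, 1171/355]
P' = (I − K·H)·P̄ = [8101/355 5406/355; 5406/355 3686/355]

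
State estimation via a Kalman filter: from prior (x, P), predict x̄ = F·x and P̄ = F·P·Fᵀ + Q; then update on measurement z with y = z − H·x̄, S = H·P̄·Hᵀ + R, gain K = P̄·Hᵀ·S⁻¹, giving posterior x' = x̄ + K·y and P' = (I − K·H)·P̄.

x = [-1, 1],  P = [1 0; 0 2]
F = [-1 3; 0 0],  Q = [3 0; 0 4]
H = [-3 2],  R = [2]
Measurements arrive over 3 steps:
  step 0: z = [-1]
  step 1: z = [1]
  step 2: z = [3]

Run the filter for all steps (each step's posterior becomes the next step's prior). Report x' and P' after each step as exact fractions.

step 0: x' = [23/36, 11/27], P' = [11/6 22/9; 22/9 100/27]
step 1: x' = [-40/153, 44/459], P' = [94/51 376/153; 376/153 1708/459]
step 2: x' = [-1147/1305, 632/3915], P' = [802/435 3208/1305; 3208/1305 14572/3915]

step 0: x̄ = F·x = [4, 0]
step 0: P̄ = F·P·Fᵀ + Q = [22 0; 0 4]
step 0: y = z − H·x̄ = [11]
step 0: S = H·P̄·Hᵀ + R = [216]
step 0: K = P̄·Hᵀ·S⁻¹ = [-11/36; 1/27]
step 0: x' = x̄ + K·y = [23/36, 11/27]
step 0: P' = (I − K·H)·P̄ = [11/6 22/9; 22/9 100/27]
step 1: x̄ = F·x = [7/12, 0]
step 1: P̄ = F·P·Fᵀ + Q = [47/2 0; 0 4]
step 1: y = z − H·x̄ = [11/4]
step 1: S = H·P̄·Hᵀ + R = [459/2]
step 1: K = P̄·Hᵀ·S⁻¹ = [-47/153; 16/459]
step 1: x' = x̄ + K·y = [-40/153, 44/459]
step 1: P' = (I − K·H)·P̄ = [94/51 376/153; 376/153 1708/459]
step 2: x̄ = F·x = [28/51, 0]
step 2: P̄ = F·P·Fᵀ + Q = [401/17 0; 0 4]
step 2: y = z − H·x̄ = [79/17]
step 2: S = H·P̄·Hᵀ + R = [3915/17]
step 2: K = P̄·Hᵀ·S⁻¹ = [-401/1305; 136/3915]
step 2: x' = x̄ + K·y = [-1147/1305, 632/3915]
step 2: P' = (I − K·H)·P̄ = [802/435 3208/1305; 3208/1305 14572/3915]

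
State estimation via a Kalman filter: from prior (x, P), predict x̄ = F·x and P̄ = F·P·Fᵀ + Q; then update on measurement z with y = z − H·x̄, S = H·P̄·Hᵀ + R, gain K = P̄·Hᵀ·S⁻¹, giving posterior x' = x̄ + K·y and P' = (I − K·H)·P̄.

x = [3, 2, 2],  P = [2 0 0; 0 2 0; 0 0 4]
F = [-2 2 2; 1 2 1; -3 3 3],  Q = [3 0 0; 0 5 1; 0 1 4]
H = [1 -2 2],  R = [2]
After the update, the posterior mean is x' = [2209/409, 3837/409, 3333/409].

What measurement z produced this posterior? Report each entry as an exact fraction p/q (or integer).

z = [3]

x̄ = F·x = [2, 9, 3]
P̄ = F·P·Fᵀ + Q = [35 12 48; 12 19 19; 48 19 76]
S = H·P̄·Hᵀ + R = [409]
K = P̄·Hᵀ·S⁻¹ = [107/409; 12/409; 162/409]
x' − x̄ = [1391/409, 156/409, 2106/409] = K·y
y = (KᵀK)⁻¹·Kᵀ·(x' − x̄) = [13]
z = y + H·x̄ = [13] + [-10] = [3]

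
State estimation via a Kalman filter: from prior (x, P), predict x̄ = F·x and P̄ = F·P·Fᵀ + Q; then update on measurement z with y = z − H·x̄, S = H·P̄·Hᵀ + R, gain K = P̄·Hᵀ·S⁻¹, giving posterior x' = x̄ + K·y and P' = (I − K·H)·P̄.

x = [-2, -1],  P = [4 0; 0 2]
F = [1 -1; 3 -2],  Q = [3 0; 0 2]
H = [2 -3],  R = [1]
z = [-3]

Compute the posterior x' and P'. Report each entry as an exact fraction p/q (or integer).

x' = [131/259, 342/259]
P' = [1431/259 964/259; 964/259 678/259]

x̄ = F·x = [-1, -4]
P̄ = F·P·Fᵀ + Q = [9 16; 16 46]
y = z − H·x̄ = [-13]
S = H·P̄·Hᵀ + R = [259]
K = P̄·Hᵀ·S⁻¹ = [-30/259; -106/259]
x' = x̄ + K·y = [131/259, 342/259]
P' = (I − K·H)·P̄ = [1431/259 964/259; 964/259 678/259]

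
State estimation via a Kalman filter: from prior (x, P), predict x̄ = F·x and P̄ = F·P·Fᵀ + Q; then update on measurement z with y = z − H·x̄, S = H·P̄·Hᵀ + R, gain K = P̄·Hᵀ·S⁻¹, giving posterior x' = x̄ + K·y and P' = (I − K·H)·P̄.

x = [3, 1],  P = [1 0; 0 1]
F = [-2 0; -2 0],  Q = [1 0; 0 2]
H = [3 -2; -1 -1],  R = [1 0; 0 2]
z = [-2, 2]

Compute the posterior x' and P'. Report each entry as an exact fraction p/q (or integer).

x̄ = F·x = [-6, -6]
P̄ = F·P·Fᵀ + Q = [5 4; 4 6]
y = z − H·x̄ = [4, -10]
S = H·P̄·Hᵀ + R = [22 -7; -7 21]
K = P̄·Hᵀ·S⁻¹ = [12/59 -149/413; -10/59 -220/413]
x' = x̄ + K·y = [-652/413, -558/413]
P' = (I − K·H)·P̄ = [136/413 162/413; 162/413 278/413]

x' = [-652/413, -558/413]
P' = [136/413 162/413; 162/413 278/413]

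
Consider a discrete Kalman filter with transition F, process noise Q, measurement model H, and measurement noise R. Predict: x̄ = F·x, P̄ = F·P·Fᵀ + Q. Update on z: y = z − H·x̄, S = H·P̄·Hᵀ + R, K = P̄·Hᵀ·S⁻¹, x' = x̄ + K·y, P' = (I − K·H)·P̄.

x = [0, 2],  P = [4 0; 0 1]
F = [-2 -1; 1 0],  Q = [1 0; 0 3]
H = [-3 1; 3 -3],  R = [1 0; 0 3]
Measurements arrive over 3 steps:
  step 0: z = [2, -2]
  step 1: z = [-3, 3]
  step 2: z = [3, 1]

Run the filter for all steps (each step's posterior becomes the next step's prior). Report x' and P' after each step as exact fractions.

step 0: x' = [-118/155, -184/1085], P' = [38/155 52/155; 52/155 751/1085]
step 1: x' = [46108/47789, -22648/238945], P' = [11588/47789 15896/47789; 15896/47789 164273/238945]
step 2: x' = [-1673656/1275061, -67645430/52277501], P' = [309098/1275061 424020/1275061; 424020/1275061 35935135/52277501]

step 0: x̄ = F·x = [-2, 0]
step 0: P̄ = F·P·Fᵀ + Q = [18 -8; -8 7]
step 0: y = z − H·x̄ = [-4, 4]
step 0: S = H·P̄·Hᵀ + R = [218 -279; -279 372]
step 0: K = P̄·Hᵀ·S⁻¹ = [-2/5 -14/155; -11/35 -387/1085]
step 0: x' = x̄ + K·y = [-118/155, -184/1085]
step 0: P' = (I − K·H)·P̄ = [38/155 52/155; 52/155 751/1085]
step 1: x̄ = F·x = [1836/1085, -118/155]
step 1: P̄ = F·P·Fᵀ + Q = [4356/1085 -128/155; -128/155 503/155]
step 1: y = z − H·x̄ = [3079/1085, -4731/1085]
step 1: S = H·P̄·Hᵀ + R = [49186/1085 -60519/1085; -60519/1085 90276/1085]
step 1: K = P̄·Hᵀ·S⁻¹ = [-18868/47789 -4308/47789; -74167/238945 -84793/238945]
step 1: x' = x̄ + K·y = [46108/47789, -22648/238945]
step 1: P' = (I − K·H)·P̄ = [11588/47789 15896/47789; 15896/47789 164273/238945]
step 2: x̄ = F·x = [-438432/238945, 46108/47789]
step 2: P̄ = F·P·Fᵀ + Q = [952898/238945 -39072/47789; -39072/47789 154955/47789]
step 2: y = z − H·x̄ = [-829001/238945, 2245861/238945]
step 2: S = H·P̄·Hᵀ + R = [10761962/238945 -13244727/238945; -13244727/238945 19782372/238945]
step 2: K = P̄·Hᵀ·S⁻¹ = [-503274/1275061 -114922/1275061; -16219325/52277501 -18550315/52277501]
step 2: x' = x̄ + K·y = [-1673656/1275061, -67645430/52277501]
step 2: P' = (I − K·H)·P̄ = [309098/1275061 424020/1275061; 424020/1275061 35935135/52277501]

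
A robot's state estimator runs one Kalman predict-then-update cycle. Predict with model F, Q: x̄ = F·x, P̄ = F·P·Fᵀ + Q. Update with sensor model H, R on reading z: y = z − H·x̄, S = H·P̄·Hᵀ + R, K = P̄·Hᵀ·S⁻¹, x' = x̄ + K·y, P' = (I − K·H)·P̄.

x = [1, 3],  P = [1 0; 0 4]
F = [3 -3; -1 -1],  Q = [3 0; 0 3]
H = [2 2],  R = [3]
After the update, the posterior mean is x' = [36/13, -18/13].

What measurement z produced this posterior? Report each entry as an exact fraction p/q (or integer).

z = [3]

x̄ = F·x = [-6, -4]
P̄ = F·P·Fᵀ + Q = [48 9; 9 8]
S = H·P̄·Hᵀ + R = [299]
K = P̄·Hᵀ·S⁻¹ = [114/299; 34/299]
x' − x̄ = [114/13, 34/13] = K·y
y = (KᵀK)⁻¹·Kᵀ·(x' − x̄) = [23]
z = y + H·x̄ = [23] + [-20] = [3]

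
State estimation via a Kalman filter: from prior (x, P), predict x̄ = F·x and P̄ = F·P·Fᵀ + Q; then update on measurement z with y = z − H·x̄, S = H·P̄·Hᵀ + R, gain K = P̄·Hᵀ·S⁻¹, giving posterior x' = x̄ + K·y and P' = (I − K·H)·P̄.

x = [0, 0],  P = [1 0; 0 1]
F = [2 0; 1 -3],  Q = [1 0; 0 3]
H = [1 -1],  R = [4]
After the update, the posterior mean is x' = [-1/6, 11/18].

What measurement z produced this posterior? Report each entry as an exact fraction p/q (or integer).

x̄ = F·x = [0, 0]
P̄ = F·P·Fᵀ + Q = [5 2; 2 13]
S = H·P̄·Hᵀ + R = [18]
K = P̄·Hᵀ·S⁻¹ = [1/6; -11/18]
x' − x̄ = [-1/6, 11/18] = K·y
y = (KᵀK)⁻¹·Kᵀ·(x' − x̄) = [-1]
z = y + H·x̄ = [-1] + [0] = [-1]

z = [-1]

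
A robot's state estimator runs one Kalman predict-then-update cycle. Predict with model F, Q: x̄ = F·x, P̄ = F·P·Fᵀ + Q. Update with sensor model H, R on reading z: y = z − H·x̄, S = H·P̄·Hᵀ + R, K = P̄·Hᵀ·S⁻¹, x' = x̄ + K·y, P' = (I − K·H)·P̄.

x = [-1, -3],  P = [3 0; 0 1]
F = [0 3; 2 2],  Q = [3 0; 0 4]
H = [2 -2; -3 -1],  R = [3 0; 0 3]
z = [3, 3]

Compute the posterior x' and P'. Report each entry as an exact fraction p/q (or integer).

x̄ = F·x = [-9, -8]
P̄ = F·P·Fᵀ + Q = [12 6; 6 20]
y = z − H·x̄ = [5, -32]
S = H·P̄·Hᵀ + R = [83 -8; -8 167]
K = P̄·Hᵀ·S⁻¹ = [556/4599 -1130/4599; -1660/4599 -1126/4599]
x' = x̄ + K·y = [-817/1533, -3020/1533]
P' = (I − K·H)·P̄ = [352/1533 74/1533; 74/1533 904/1533]

x' = [-817/1533, -3020/1533]
P' = [352/1533 74/1533; 74/1533 904/1533]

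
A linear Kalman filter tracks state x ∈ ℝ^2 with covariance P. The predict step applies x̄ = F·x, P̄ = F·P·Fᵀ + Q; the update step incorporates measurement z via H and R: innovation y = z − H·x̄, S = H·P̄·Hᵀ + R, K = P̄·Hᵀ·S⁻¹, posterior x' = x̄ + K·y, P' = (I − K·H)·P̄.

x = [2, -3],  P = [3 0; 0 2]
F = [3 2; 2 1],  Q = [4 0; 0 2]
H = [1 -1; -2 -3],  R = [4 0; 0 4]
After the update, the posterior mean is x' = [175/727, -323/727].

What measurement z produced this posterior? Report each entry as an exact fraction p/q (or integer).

x̄ = F·x = [0, 1]
P̄ = F·P·Fᵀ + Q = [39 22; 22 16]
S = H·P̄·Hᵀ + R = [15 -52; -52 568]
K = P̄·Hᵀ·S⁻¹ = [271/727 -319/1454; -172/727 -267/1454]
x' − x̄ = [175/727, -1050/727] = K·y
y = (KᵀK)⁻¹·Kᵀ·(x' − x̄) = [3, 4]
z = y + H·x̄ = [3, 4] + [-1, -3] = [2, 1]

z = [2, 1]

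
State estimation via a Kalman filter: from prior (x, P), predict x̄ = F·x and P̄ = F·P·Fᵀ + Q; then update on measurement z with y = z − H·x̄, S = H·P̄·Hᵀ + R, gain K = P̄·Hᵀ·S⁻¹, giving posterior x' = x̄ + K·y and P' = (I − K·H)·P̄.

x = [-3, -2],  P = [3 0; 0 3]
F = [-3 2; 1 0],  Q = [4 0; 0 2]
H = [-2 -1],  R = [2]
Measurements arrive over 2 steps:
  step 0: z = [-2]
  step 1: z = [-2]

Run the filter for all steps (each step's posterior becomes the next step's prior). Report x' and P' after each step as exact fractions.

step 0: x' = [30/13, -28/11], P' = [20/13 -2; -2 42/11]
step 1: x' = [1930/3567, 2426/3567], P' = [4328/3567 -4880/3567; -4880/3567 18541/7134]

step 0: x̄ = F·x = [5, -3]
step 0: P̄ = F·P·Fᵀ + Q = [43 -9; -9 5]
step 0: y = z − H·x̄ = [5]
step 0: S = H·P̄·Hᵀ + R = [143]
step 0: K = P̄·Hᵀ·S⁻¹ = [-7/13; 1/11]
step 0: x' = x̄ + K·y = [30/13, -28/11]
step 0: P' = (I − K·H)·P̄ = [20/13 -2; -2 42/11]
step 1: x̄ = F·x = [-1718/143, 30/13]
step 1: P̄ = F·P·Fᵀ + Q = [8168/143 -112/13; -112/13 46/13]
step 1: y = z − H·x̄ = [-3392/143]
step 1: S = H·P̄·Hᵀ + R = [28536/143]
step 1: K = P̄·Hᵀ·S⁻¹ = [-1888/3567; 979/14268]
step 1: x' = x̄ + K·y = [1930/3567, 2426/3567]
step 1: P' = (I − K·H)·P̄ = [4328/3567 -4880/3567; -4880/3567 18541/7134]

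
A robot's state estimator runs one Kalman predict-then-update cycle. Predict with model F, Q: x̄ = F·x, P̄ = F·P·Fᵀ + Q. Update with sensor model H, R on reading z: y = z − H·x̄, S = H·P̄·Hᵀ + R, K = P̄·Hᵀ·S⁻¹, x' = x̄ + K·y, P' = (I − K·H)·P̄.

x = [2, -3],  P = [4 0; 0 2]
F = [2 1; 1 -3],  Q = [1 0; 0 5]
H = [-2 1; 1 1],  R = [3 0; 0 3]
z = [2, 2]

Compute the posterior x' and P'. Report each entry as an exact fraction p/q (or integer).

x̄ = F·x = [1, 11]
P̄ = F·P·Fᵀ + Q = [19 2; 2 27]
y = z − H·x̄ = [-7, -10]
S = H·P̄·Hᵀ + R = [98 -13; -13 53]
K = P̄·Hᵀ·S⁻¹ = [-109/335 106/335; 532/1675 1047/1675]
x' = x̄ + K·y = [38/335, 4231/1675]
P' = (I − K·H)·P̄ = [43/67 103/335; 103/335 2626/1675]

x' = [38/335, 4231/1675]
P' = [43/67 103/335; 103/335 2626/1675]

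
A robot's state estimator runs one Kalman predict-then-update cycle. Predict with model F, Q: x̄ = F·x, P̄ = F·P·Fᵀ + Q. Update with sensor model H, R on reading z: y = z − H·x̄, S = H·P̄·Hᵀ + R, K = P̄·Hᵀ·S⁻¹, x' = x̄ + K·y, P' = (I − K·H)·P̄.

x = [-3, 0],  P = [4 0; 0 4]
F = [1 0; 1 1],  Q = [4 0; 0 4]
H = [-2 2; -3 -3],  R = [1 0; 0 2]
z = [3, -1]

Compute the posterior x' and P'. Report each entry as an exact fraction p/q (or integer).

x̄ = F·x = [-3, -3]
P̄ = F·P·Fᵀ + Q = [8 4; 4 12]
y = z − H·x̄ = [3, -19]
S = H·P̄·Hᵀ + R = [49 -24; -24 254]
K = P̄·Hᵀ·S⁻¹ = [-1448/5935 -978/5935; 1456/5935 -984/5935]
x' = x̄ + K·y = [-3567/5935, 5259/5935]
P' = (I − K·H)·P̄ = [688/5935 -36/5935; -36/5935 692/5935]

x' = [-3567/5935, 5259/5935]
P' = [688/5935 -36/5935; -36/5935 692/5935]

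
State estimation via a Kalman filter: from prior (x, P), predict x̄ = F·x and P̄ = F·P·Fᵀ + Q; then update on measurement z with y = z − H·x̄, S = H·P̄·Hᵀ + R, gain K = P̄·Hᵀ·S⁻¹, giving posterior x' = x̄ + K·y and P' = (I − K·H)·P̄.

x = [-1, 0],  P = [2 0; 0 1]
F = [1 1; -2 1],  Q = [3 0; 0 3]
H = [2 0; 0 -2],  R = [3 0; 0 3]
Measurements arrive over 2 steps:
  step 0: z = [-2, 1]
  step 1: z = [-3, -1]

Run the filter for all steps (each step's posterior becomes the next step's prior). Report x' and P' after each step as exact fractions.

step 0: x' = [-127/137, -46/137], P' = [90/137 -3/137; -3/137 96/137]
step 1: x' = [-12709/8753, 5344/8753], P' = [5583/8753 -81/8753; -81/8753 5871/8753]

step 0: x̄ = F·x = [-1, 2]
step 0: P̄ = F·P·Fᵀ + Q = [6 -3; -3 12]
step 0: y = z − H·x̄ = [0, 5]
step 0: S = H·P̄·Hᵀ + R = [27 12; 12 51]
step 0: K = P̄·Hᵀ·S⁻¹ = [60/137 2/137; -2/137 -64/137]
step 0: x' = x̄ + K·y = [-127/137, -46/137]
step 0: P' = (I − K·H)·P̄ = [90/137 -3/137; -3/137 96/137]
step 1: x̄ = F·x = [-173/137, 208/137]
step 1: P̄ = F·P·Fᵀ + Q = [591/137 -81/137; -81/137 879/137]
step 1: y = z − H·x̄ = [-65/137, 279/137]
step 1: S = H·P̄·Hᵀ + R = [2775/137 324/137; 324/137 3927/137]
step 1: K = P̄·Hᵀ·S⁻¹ = [3722/8753 54/8753; -54/8753 -3914/8753]
step 1: x' = x̄ + K·y = [-12709/8753, 5344/8753]
step 1: P' = (I − K·H)·P̄ = [5583/8753 -81/8753; -81/8753 5871/8753]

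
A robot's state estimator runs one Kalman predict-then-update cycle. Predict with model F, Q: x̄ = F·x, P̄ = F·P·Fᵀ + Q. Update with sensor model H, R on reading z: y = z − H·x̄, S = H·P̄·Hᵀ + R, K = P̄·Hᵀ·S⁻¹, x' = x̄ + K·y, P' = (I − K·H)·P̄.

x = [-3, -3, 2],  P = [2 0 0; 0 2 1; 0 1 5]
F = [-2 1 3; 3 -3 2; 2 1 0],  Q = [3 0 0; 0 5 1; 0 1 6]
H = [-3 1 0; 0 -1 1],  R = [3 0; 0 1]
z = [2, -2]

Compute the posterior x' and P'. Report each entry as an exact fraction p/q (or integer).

x' = [-3569/1778, -7409/1778, -91209/14224]
P' = [3501/1778 4398/889 4155/889; 4398/889 13287/889 25113/1778; 4155/889 25113/1778 203141/14224]

x̄ = F·x = [9, 4, -9]
P̄ = F·P·Fᵀ + Q = [64 5 -3; 5 49 9; -3 9 16]
y = z − H·x̄ = [25, 11]
S = H·P̄·Hᵀ + R = [598 -16; -16 48]
K = P̄·Hᵀ·S⁻¹ = [-569/1778 -243/889; 31/889 -1461/1778; 61/1778 2237/14224]
x' = x̄ + K·y = [-3569/1778, -7409/1778, -91209/14224]
P' = (I − K·H)·P̄ = [3501/1778 4398/889 4155/889; 4398/889 13287/889 25113/1778; 4155/889 25113/1778 203141/14224]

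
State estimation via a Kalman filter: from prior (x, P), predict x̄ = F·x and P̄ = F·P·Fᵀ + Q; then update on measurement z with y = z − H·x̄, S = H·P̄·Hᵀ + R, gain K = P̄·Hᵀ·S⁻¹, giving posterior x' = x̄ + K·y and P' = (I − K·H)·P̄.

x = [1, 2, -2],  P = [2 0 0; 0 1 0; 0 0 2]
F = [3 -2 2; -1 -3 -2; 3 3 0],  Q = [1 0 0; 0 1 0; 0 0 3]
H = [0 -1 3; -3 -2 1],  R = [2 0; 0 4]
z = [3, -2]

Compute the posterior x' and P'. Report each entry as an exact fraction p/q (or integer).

x' = [-71066/98261, 283885/98261, 195822/98261]
P' = [291221/98261 -446035/98261 -135855/98261; -446035/98261 809083/98261 259473/98261; -135855/98261 259473/98261 104793/98261]

x̄ = F·x = [-5, -3, 9]
P̄ = F·P·Fᵀ + Q = [31 -8 12; -8 20 -15; 12 -15 30]
y = z − H·x̄ = [-27, -32]
S = H·P̄·Hᵀ + R = [382 103; 103 285]
K = P̄·Hᵀ·S⁻¹ = [19235/98261 -29362/98261; -15332/98261 -5147/98261; 27453/98261 -1647/98261]
x' = x̄ + K·y = [-71066/98261, 283885/98261, 195822/98261]
P' = (I − K·H)·P̄ = [291221/98261 -446035/98261 -135855/98261; -446035/98261 809083/98261 259473/98261; -135855/98261 259473/98261 104793/98261]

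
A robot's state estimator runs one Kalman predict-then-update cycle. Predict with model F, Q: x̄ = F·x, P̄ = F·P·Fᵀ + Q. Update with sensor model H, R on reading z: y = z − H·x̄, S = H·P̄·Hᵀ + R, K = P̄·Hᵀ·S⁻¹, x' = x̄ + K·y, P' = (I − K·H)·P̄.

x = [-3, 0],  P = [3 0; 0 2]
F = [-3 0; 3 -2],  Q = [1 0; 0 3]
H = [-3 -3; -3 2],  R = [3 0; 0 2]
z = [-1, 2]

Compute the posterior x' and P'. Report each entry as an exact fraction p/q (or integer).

x̄ = F·x = [9, -9]
P̄ = F·P·Fᵀ + Q = [28 -27; -27 38]
y = z − H·x̄ = [-1, 47]
S = H·P̄·Hᵀ + R = [111 -57; -57 730]
K = P̄·Hᵀ·S⁻¹ = [-3352/25927 -5163/25927; -5047/25927 5182/25927]
x' = x̄ + K·y = [-5966/25927, 15258/25927]
P' = (I − K·H)·P̄ = [3406/25927 -54/25927; -54/25927 5101/25927]

x' = [-5966/25927, 15258/25927]
P' = [3406/25927 -54/25927; -54/25927 5101/25927]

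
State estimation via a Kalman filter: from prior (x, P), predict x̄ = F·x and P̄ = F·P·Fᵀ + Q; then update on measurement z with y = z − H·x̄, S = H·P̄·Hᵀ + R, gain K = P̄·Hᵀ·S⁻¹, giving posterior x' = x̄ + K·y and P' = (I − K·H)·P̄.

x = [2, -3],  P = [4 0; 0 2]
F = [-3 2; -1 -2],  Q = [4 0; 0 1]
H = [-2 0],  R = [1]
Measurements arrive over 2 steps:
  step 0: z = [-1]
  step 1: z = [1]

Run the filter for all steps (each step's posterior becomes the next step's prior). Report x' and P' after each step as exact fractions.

step 0: x' = [84/193, 972/193], P' = [48/193 4/193; 4/193 2445/193]
step 1: x' = [-20180/43937, -105092/43937], P' = [10936/43937 -9620/43937; -9620/43937 366933/43937]

step 0: x̄ = F·x = [-12, 4]
step 0: P̄ = F·P·Fᵀ + Q = [48 4; 4 13]
step 0: y = z − H·x̄ = [-25]
step 0: S = H·P̄·Hᵀ + R = [193]
step 0: K = P̄·Hᵀ·S⁻¹ = [-96/193; -8/193]
step 0: x' = x̄ + K·y = [84/193, 972/193]
step 0: P' = (I − K·H)·P̄ = [48/193 4/193; 4/193 2445/193]
step 1: x̄ = F·x = [1692/193, -2028/193]
step 1: P̄ = F·P·Fᵀ + Q = [10936/193 -9620/193; -9620/193 10037/193]
step 1: y = z − H·x̄ = [3577/193]
step 1: S = H·P̄·Hᵀ + R = [43937/193]
step 1: K = P̄·Hᵀ·S⁻¹ = [-21872/43937; 19240/43937]
step 1: x' = x̄ + K·y = [-20180/43937, -105092/43937]
step 1: P' = (I − K·H)·P̄ = [10936/43937 -9620/43937; -9620/43937 366933/43937]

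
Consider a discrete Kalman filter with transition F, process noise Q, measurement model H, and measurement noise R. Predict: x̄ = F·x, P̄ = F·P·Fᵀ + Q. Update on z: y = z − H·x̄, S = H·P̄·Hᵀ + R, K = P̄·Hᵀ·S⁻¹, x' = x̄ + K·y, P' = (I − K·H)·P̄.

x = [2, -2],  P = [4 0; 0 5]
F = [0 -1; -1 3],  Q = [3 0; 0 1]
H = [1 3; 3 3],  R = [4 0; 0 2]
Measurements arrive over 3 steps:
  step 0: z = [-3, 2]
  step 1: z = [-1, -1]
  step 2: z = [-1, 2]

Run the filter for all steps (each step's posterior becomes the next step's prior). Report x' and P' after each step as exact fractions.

step 0: x' = [4042/2013, -1003/671], P' = [4757/4026 -1245/1342; -1245/1342 1175/1342]
step 1: x' = [83458/232569, -155753/232569], P' = [1757615/1627983 -1369933/1627983; -1369933/1627983 1306091/1627983]
step 2: x' = [2276967663/1822320389, -1214774126/1822320389], P' = [1959133076/1822320389 -1525665092/1822320389; -1525665092/1822320389 4363996336/5466961167]

step 0: x̄ = F·x = [2, -8]
step 0: P̄ = F·P·Fᵀ + Q = [8 -15; -15 50]
step 0: y = z − H·x̄ = [19, 20]
step 0: S = H·P̄·Hᵀ + R = [372 294; 294 254]
step 0: K = P̄·Hᵀ·S⁻¹ = [-806/2013 511/1342; 285/671 -105/1342]
step 0: x' = x̄ + K·y = [4042/2013, -1003/671]
step 0: P' = (I − K·H)·P̄ = [4757/4026 -1245/1342; -1245/1342 1175/1342]
step 1: x̄ = F·x = [1003/671, -13069/2013]
step 1: P̄ = F·P·Fᵀ + Q = [5201/1342 -2385/671; -2385/671 31459/2013]
step 1: y = z − H·x̄ = [11395/671, 9389/671]
step 1: S = H·P̄·Hᵀ + R = [170703/1342 147117/1342; 147117/1342 152387/1342]
step 1: K = P̄·Hᵀ·S⁻¹ = [-588046/1627983 193841/542661; 637085/1627983 -31921/542661]
step 1: x' = x̄ + K·y = [83458/232569, -155753/232569]
step 1: P' = (I − K·H)·P̄ = [1757615/1627983 -1369933/1627983; -1369933/1627983 1306091/1627983]
step 2: x̄ = F·x = [155753/232569, -550717/232569]
step 2: P̄ = F·P·Fᵀ + Q = [6190040/1627983 -755458/232569; -755458/232569 3337145/232569]
step 2: y = z − H·x̄ = [1263829/232569, 550010/77523]
step 2: S = H·P̄·Hᵀ + R = [191212871/1627983 55117261/542661; 55117261/542661 19335417/180887]
step 2: K = P̄·Hᵀ·S⁻¹ = [-654465550/1822320389 650201976/1822320389; 709582811/1822320389 -106499470/1822320389]
step 2: x' = x̄ + K·y = [2276967663/1822320389, -1214774126/1822320389]
step 2: P' = (I − K·H)·P̄ = [1959133076/1822320389 -1525665092/1822320389; -1525665092/1822320389 4363996336/5466961167]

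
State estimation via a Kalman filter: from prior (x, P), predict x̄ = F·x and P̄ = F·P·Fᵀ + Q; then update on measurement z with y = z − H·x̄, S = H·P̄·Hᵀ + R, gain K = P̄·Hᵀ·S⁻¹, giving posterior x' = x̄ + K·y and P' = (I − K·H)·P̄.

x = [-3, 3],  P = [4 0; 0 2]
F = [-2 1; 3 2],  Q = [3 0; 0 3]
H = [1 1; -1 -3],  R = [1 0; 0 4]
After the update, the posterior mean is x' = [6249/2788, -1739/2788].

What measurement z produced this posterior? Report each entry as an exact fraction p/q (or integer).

z = [1, -1]

x̄ = F·x = [9, -3]
P̄ = F·P·Fᵀ + Q = [21 -20; -20 47]
S = H·P̄·Hᵀ + R = [29 -82; -82 328]
K = P̄·Hᵀ·S⁻¹ = [43/34 1213/2788; -13/34 -1295/2788]
x' − x̄ = [-18843/2788, 6625/2788] = K·y
y = (KᵀK)⁻¹·Kᵀ·(x' − x̄) = [-5, -1]
z = y + H·x̄ = [-5, -1] + [6, 0] = [1, -1]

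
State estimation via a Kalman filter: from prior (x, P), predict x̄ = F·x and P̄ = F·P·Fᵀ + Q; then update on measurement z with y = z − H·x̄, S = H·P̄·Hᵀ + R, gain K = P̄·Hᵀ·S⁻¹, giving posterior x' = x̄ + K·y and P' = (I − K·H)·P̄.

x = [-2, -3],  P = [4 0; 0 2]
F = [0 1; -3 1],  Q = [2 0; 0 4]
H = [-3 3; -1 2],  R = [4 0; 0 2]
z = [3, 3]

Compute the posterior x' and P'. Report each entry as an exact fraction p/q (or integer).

x̄ = F·x = [-3, 3]
P̄ = F·P·Fᵀ + Q = [4 2; 2 42]
y = z − H·x̄ = [-15, -6]
S = H·P̄·Hᵀ + R = [382 246; 246 166]
K = P̄·Hᵀ·S⁻¹ = [-249/724 369/724; -63/724 451/724]
x' = x̄ + K·y = [-651/724, 411/724]
P' = (I − K·H)·P̄ = [701/362 535/362; 535/362 493/362]

x' = [-651/724, 411/724]
P' = [701/362 535/362; 535/362 493/362]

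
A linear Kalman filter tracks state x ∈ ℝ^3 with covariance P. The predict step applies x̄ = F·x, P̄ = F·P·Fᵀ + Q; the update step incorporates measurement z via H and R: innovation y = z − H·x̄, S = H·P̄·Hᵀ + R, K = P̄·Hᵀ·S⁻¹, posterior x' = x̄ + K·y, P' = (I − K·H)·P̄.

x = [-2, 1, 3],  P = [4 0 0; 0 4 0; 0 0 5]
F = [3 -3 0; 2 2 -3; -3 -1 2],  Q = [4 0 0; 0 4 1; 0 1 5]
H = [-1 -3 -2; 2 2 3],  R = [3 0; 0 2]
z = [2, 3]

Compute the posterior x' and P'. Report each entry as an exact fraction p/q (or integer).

x' = [-205759/42311, -146855/42311, 276591/42311]
P' = [1826916/42311 351704/42311 -1440864/42311; 351704/42311 125862/42311 -327142/42311; -1440864/42311 -327142/42311 1186110/42311]

x̄ = F·x = [-9, -11, 11]
P̄ = F·P·Fᵀ + Q = [76 0 -24; 0 81 -61; -24 -61 65]
y = z − H·x̄ = [-18, 10]
S = H·P̄·Hᵀ + R = [240 -67; -67 195]
K = P̄·Hᵀ·S⁻¹ = [-100/42311 17324/42311; -25002/42311 -13147/42311; 16690/42311 11159/42311]
x' = x̄ + K·y = [-205759/42311, -146855/42311, 276591/42311]
P' = (I − K·H)·P̄ = [1826916/42311 351704/42311 -1440864/42311; 351704/42311 125862/42311 -327142/42311; -1440864/42311 -327142/42311 1186110/42311]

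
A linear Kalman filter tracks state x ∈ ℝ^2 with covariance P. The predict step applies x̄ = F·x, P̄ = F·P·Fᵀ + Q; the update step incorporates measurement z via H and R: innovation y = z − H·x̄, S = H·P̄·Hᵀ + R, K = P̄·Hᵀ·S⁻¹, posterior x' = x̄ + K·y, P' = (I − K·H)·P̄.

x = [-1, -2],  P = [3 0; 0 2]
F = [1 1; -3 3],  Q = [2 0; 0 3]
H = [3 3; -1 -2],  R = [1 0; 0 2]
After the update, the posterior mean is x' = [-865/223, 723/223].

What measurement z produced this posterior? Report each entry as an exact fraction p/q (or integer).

z = [-2, -3]

x̄ = F·x = [-3, -3]
P̄ = F·P·Fᵀ + Q = [7 -3; -3 48]
S = H·P̄·Hᵀ + R = [442 -282; -282 189]
K = P̄·Hᵀ·S⁻¹ = [331/669 1471/2007; -79/446 -506/669]
x' − x̄ = [-196/223, 1392/223] = K·y
y = (KᵀK)⁻¹·Kᵀ·(x' − x̄) = [16, -12]
z = y + H·x̄ = [16, -12] + [-18, 9] = [-2, -3]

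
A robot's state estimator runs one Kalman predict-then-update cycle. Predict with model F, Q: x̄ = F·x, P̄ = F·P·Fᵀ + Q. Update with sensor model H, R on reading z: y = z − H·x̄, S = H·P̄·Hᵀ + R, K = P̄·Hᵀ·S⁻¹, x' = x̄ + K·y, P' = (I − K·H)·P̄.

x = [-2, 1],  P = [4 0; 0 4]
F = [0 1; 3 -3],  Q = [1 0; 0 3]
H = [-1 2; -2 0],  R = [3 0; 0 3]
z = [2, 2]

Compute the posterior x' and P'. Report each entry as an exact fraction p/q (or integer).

x̄ = F·x = [1, -9]
P̄ = F·P·Fᵀ + Q = [5 -12; -12 75]
y = z − H·x̄ = [21, 4]
S = H·P̄·Hᵀ + R = [356 58; 58 23]
K = P̄·Hᵀ·S⁻¹ = [-29/1608 -313/804; 389/804 -71/402]
x' = x̄ + K·y = [-1505/1608, 365/804]
P' = (I − K·H)·P̄ = [313/536 71/268; 71/268 115/134]

x' = [-1505/1608, 365/804]
P' = [313/536 71/268; 71/268 115/134]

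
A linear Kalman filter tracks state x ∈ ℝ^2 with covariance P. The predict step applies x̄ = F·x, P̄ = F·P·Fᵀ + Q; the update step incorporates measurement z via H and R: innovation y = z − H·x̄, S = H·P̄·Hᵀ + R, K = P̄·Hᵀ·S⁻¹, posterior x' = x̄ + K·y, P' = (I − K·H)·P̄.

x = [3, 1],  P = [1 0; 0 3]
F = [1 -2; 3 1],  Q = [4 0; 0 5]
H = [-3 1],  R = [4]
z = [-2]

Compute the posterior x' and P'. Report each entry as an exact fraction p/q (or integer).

x̄ = F·x = [1, 10]
P̄ = F·P·Fᵀ + Q = [17 -3; -3 17]
y = z − H·x̄ = [-9]
S = H·P̄·Hᵀ + R = [192]
K = P̄·Hᵀ·S⁻¹ = [-9/32; 13/96]
x' = x̄ + K·y = [113/32, 281/32]
P' = (I − K·H)·P̄ = [29/16 69/16; 69/16 647/48]

x' = [113/32, 281/32]
P' = [29/16 69/16; 69/16 647/48]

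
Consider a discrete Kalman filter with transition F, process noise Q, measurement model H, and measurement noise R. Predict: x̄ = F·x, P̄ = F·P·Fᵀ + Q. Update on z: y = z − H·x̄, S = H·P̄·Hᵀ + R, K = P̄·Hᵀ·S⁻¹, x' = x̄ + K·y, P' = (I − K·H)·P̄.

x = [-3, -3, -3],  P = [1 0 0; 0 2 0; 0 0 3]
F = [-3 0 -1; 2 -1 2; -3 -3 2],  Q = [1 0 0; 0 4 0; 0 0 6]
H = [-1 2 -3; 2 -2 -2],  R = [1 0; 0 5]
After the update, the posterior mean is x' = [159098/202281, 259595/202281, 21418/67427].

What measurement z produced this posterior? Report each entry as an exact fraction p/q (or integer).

x̄ = F·x = [12, -9, 12]
P̄ = F·P·Fᵀ + Q = [13 -12 3; -12 22 12; 3 12 45]
S = H·P̄·Hᵀ + R = [429 96; 96 493]
K = P̄·Hᵀ·S⁻¹ = [-26902/202281 7764/67427; 18692/202281 -13796/67427; -15278/67427 -11796/67427]
x' − x̄ = [-2268274/202281, 2080124/202281, -787706/67427] = K·y
y = (KᵀK)⁻¹·Kᵀ·(x' − x̄) = [67, -20]
z = y + H·x̄ = [67, -20] + [-66, 18] = [1, -2]

z = [1, -2]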